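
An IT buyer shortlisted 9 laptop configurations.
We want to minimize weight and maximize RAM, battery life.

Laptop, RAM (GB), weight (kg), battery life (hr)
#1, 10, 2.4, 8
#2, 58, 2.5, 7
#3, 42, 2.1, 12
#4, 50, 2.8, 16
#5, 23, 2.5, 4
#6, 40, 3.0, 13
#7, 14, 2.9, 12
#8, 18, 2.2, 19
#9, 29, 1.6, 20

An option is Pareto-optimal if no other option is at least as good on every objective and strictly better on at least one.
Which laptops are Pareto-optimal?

#2, #3, #4, #9

#1: dominated by #3 (RAM 42≥10, weight 2.1≤2.4, battery life 12≥8).
#2: not dominated (best RAM).
#3: not dominated.
#4: not dominated.
#5: dominated by #2 (RAM 58≥23, weight 2.5≤2.5, battery life 7≥4).
#6: dominated by #4 (RAM 50≥40, weight 2.8≤3.0, battery life 16≥13).
#7: dominated by #3 (RAM 42≥14, weight 2.1≤2.9, battery life 12≥12).
#8: dominated by #9 (RAM 29≥18, weight 1.6≤2.2, battery life 20≥19).
#9: not dominated (best weight).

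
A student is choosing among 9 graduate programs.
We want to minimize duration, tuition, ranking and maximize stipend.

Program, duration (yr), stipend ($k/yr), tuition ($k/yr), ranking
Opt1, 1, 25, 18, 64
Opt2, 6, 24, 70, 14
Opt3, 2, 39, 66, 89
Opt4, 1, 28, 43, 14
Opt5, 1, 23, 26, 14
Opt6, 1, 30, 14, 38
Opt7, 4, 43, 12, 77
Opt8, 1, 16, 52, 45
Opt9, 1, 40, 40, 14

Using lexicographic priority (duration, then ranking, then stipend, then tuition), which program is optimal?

First minimize duration: best is 1, kept {Opt1, Opt4, Opt5, Opt6, Opt8, Opt9}.
Then minimize ranking: best is 14, kept {Opt4, Opt5, Opt9}.
Then maximize stipend: best is 40, kept {Opt9}.

Opt9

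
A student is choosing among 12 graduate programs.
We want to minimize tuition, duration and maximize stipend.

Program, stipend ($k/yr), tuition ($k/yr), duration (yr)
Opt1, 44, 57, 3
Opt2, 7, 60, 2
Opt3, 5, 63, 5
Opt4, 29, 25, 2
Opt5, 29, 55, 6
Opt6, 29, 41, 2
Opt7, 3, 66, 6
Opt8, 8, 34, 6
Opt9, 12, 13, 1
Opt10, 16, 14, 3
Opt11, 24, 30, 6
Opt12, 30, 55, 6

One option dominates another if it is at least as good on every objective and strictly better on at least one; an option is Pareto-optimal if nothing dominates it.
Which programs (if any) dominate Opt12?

none

Opt1: worse on tuition (57 vs 55).
Opt2: worse on stipend (7 vs 30).
Opt3: worse on stipend (5 vs 30).
Opt4: worse on stipend (29 vs 30).
Opt5: worse on stipend (29 vs 30).
Opt6: worse on stipend (29 vs 30).
Opt7: worse on stipend (3 vs 30).
Opt8: worse on stipend (8 vs 30).
Opt9: worse on stipend (12 vs 30).
Opt10: worse on stipend (16 vs 30).
Opt11: worse on stipend (24 vs 30).
No option dominates Opt12.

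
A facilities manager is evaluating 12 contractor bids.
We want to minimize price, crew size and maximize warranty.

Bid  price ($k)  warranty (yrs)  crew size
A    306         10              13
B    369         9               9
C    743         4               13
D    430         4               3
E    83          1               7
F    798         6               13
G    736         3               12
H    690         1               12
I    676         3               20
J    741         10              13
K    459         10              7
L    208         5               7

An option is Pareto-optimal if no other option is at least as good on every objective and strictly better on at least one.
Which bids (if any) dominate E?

none

A: worse on price (306 vs 83).
B: worse on price (369 vs 83).
C: worse on price (743 vs 83).
D: worse on price (430 vs 83).
F: worse on price (798 vs 83).
G: worse on price (736 vs 83).
H: worse on price (690 vs 83).
I: worse on price (676 vs 83).
J: worse on price (741 vs 83).
K: worse on price (459 vs 83).
L: worse on price (208 vs 83).
No option dominates E.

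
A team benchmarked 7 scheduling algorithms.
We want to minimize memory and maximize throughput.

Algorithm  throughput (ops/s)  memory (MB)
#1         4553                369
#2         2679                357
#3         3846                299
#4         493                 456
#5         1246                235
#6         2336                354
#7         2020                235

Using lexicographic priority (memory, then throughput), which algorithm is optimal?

#7

First minimize memory: best is 235, kept {#5, #7}.
Then maximize throughput: best is 2020, kept {#7}.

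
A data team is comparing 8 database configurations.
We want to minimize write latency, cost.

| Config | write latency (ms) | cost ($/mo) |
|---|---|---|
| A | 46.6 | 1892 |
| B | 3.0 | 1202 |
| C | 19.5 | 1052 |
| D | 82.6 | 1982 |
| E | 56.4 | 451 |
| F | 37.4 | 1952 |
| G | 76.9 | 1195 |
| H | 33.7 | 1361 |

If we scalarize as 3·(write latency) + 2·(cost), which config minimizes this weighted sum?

A: 3·46.6 + 2·1892 = 3923.8
B: 3·3.0 + 2·1202 = 2413.0
C: 3·19.5 + 2·1052 = 2162.5
D: 3·82.6 + 2·1982 = 4211.8
E: 3·56.4 + 2·451 = 1071.2
F: 3·37.4 + 2·1952 = 4016.2
G: 3·76.9 + 2·1195 = 2620.7
H: 3·33.7 + 2·1361 = 2823.1
Lowest: E at 1071.2.

E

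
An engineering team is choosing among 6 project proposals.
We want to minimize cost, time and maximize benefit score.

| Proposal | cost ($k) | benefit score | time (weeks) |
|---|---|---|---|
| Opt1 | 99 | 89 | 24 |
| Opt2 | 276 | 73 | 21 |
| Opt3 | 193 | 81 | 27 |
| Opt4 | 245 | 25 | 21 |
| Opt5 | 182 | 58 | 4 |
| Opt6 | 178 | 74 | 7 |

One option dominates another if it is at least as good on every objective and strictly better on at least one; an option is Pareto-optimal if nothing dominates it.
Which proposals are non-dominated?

Opt1: not dominated (best cost).
Opt2: dominated by Opt6 (cost 178≤276, benefit score 74≥73, time 7≤21).
Opt3: dominated by Opt1 (cost 99≤193, benefit score 89≥81, time 24≤27).
Opt4: dominated by Opt5 (cost 182≤245, benefit score 58≥25, time 4≤21).
Opt5: not dominated (best time).
Opt6: not dominated.

Opt1, Opt5, Opt6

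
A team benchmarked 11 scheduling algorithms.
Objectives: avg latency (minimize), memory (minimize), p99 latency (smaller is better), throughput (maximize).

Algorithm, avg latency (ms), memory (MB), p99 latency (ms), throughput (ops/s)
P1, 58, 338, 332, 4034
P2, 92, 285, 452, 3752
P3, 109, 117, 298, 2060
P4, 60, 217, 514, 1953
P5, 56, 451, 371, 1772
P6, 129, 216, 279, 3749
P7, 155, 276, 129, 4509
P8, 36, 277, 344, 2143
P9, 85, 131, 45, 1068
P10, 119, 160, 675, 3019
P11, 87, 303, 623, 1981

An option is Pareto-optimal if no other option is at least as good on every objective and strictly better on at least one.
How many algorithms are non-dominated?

9

P1: not dominated.
P2: not dominated.
P3: not dominated (best memory).
P4: not dominated.
P5: dominated by P8 (avg latency 36≤56, memory 277≤451, p99 latency 344≤371, throughput 2143≥1772).
P6: not dominated.
P7: not dominated (best throughput).
P8: not dominated (best avg latency).
P9: not dominated (best p99 latency).
P10: not dominated.
P11: dominated by P8 (avg latency 36≤87, memory 277≤303, p99 latency 344≤623, throughput 2143≥1981).
Pareto-optimal: P1, P2, P3, P4, P6, P7, P8, P9, P10 → 9.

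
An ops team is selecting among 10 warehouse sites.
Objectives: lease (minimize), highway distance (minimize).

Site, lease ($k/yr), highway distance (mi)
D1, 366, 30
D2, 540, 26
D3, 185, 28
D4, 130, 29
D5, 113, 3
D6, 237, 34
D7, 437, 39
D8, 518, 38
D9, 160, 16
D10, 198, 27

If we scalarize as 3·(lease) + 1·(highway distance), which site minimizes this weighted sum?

D1: 3·366 + 1·30 = 1128
D2: 3·540 + 1·26 = 1646
D3: 3·185 + 1·28 = 583
D4: 3·130 + 1·29 = 419
D5: 3·113 + 1·3 = 342
D6: 3·237 + 1·34 = 745
D7: 3·437 + 1·39 = 1350
D8: 3·518 + 1·38 = 1592
D9: 3·160 + 1·16 = 496
D10: 3·198 + 1·27 = 621
Lowest: D5 at 342.

D5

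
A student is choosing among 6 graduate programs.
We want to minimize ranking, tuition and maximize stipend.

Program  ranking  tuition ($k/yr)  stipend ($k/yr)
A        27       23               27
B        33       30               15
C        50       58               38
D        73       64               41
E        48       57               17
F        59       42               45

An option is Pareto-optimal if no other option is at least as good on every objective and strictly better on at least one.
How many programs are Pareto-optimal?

3

A: not dominated (best ranking).
B: dominated by A (ranking 27≤33, tuition 23≤30, stipend 27≥15).
C: not dominated.
D: dominated by F (ranking 59≤73, tuition 42≤64, stipend 45≥41).
E: dominated by A (ranking 27≤48, tuition 23≤57, stipend 27≥17).
F: not dominated (best stipend).
Pareto-optimal: A, C, F → 3.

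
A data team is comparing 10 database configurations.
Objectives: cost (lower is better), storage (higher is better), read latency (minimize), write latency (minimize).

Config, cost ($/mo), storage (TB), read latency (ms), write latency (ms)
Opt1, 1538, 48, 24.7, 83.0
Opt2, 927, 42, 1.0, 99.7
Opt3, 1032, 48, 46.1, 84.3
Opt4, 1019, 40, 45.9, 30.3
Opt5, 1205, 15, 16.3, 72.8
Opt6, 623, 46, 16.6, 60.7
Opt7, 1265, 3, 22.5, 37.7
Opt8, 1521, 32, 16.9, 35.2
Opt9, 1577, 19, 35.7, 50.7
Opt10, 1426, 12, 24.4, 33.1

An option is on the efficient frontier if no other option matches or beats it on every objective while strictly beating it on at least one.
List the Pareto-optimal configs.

Opt1, Opt2, Opt3, Opt4, Opt5, Opt6, Opt7, Opt8, Opt10

Opt1: not dominated.
Opt2: not dominated (best read latency).
Opt3: not dominated.
Opt4: not dominated (best write latency).
Opt5: not dominated.
Opt6: not dominated (best cost).
Opt7: not dominated.
Opt8: not dominated.
Opt9: dominated by Opt8 (cost 1521≤1577, storage 32≥19, read latency 16.9≤35.7, write latency 35.2≤50.7).
Opt10: not dominated.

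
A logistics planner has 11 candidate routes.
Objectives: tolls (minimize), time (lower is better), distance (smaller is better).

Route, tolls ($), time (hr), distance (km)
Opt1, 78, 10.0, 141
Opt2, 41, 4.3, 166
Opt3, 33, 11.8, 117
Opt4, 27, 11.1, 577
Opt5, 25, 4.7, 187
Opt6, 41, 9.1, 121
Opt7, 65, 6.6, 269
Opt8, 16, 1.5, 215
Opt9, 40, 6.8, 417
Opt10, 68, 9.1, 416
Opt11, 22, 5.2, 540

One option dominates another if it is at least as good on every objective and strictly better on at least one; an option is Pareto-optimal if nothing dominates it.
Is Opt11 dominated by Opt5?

Opt5 vs Opt11: Opt5 is worse on tolls (25 vs 22), so it does not dominate Opt11.

No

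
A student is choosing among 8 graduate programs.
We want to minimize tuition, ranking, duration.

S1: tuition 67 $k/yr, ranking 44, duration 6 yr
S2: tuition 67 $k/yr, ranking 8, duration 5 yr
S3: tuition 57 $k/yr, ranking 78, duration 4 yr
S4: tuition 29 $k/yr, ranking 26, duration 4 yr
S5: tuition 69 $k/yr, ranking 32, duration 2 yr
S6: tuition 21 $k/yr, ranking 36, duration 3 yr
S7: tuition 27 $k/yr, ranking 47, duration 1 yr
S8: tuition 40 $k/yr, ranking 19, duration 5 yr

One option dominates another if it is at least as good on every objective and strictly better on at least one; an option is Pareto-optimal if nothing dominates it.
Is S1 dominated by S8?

S8 vs S1: tuition 40≤67, ranking 19≤44, duration 5≤6 — S8 is at least as good on every objective with at least one strict improvement.

Yes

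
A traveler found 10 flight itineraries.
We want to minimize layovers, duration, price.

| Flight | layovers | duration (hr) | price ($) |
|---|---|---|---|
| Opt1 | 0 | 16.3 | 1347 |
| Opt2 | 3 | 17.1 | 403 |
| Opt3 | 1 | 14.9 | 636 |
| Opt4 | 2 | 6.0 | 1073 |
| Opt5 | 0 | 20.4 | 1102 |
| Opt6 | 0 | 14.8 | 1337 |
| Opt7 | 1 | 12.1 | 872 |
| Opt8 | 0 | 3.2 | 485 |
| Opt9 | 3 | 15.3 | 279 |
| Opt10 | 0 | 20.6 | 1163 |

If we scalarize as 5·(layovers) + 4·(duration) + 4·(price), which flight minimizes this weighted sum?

Opt1: 5·0 + 4·16.3 + 4·1347 = 5453.2
Opt2: 5·3 + 4·17.1 + 4·403 = 1695.4
Opt3: 5·1 + 4·14.9 + 4·636 = 2608.6
Opt4: 5·2 + 4·6.0 + 4·1073 = 4326.0
Opt5: 5·0 + 4·20.4 + 4·1102 = 4489.6
Opt6: 5·0 + 4·14.8 + 4·1337 = 5407.2
Opt7: 5·1 + 4·12.1 + 4·872 = 3541.4
Opt8: 5·0 + 4·3.2 + 4·485 = 1952.8
Opt9: 5·3 + 4·15.3 + 4·279 = 1192.2
Opt10: 5·0 + 4·20.6 + 4·1163 = 4734.4
Lowest: Opt9 at 1192.2.

Opt9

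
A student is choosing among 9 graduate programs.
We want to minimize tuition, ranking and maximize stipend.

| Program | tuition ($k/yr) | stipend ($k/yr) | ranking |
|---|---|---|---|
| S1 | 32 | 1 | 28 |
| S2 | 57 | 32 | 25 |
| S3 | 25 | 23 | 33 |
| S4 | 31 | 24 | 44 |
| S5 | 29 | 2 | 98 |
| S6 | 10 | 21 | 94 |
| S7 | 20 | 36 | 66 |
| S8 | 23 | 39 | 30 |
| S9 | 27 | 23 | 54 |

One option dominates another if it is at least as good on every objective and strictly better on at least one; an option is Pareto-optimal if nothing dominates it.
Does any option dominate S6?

S1: worse on tuition (32 vs 10).
S2: worse on tuition (57 vs 10).
S3: worse on tuition (25 vs 10).
S4: worse on tuition (31 vs 10).
S5: worse on tuition (29 vs 10).
S7: worse on tuition (20 vs 10).
S8: worse on tuition (23 vs 10).
S9: worse on tuition (27 vs 10).
No option is at least as good as S6 on every objective and strictly better on one.

No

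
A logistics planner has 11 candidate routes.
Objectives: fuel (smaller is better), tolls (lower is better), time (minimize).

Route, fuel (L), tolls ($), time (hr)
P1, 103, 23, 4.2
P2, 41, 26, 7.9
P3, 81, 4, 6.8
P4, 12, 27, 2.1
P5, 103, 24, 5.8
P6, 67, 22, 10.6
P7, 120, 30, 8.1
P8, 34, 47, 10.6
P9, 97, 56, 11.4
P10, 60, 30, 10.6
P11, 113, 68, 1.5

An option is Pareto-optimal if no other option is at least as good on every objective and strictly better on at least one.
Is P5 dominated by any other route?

P1 vs P5: fuel 103≤103, tolls 23≤24, time 4.2≤5.8 — P1 is at least as good on every objective and strictly better on at least one, so P1 dominates P5.

Yes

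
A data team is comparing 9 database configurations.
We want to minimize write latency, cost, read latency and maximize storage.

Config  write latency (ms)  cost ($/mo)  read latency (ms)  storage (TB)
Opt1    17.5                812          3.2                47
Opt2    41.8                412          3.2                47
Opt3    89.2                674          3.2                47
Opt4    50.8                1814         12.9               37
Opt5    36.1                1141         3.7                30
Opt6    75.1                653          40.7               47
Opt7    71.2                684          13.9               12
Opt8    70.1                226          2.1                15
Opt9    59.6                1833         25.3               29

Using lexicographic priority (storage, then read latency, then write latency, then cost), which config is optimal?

First maximize storage: best is 47, kept {Opt1, Opt2, Opt3, Opt6}.
Then minimize read latency: best is 3.2, kept {Opt1, Opt2, Opt3}.
Then minimize write latency: best is 17.5, kept {Opt1}.

Opt1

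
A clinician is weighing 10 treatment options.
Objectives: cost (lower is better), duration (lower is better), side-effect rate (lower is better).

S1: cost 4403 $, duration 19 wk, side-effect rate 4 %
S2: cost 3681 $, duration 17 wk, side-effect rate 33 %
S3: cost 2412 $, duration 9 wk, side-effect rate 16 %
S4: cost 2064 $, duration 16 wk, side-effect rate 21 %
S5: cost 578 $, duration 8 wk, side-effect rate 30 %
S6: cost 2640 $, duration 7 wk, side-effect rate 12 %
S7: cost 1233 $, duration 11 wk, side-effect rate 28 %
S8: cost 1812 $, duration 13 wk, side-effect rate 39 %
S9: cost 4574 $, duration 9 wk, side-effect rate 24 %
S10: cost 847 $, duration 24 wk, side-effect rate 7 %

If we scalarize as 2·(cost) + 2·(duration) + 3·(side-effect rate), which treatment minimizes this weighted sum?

S1: 2·4403 + 2·19 + 3·4 = 8856
S2: 2·3681 + 2·17 + 3·33 = 7495
S3: 2·2412 + 2·9 + 3·16 = 4890
S4: 2·2064 + 2·16 + 3·21 = 4223
S5: 2·578 + 2·8 + 3·30 = 1262
S6: 2·2640 + 2·7 + 3·12 = 5330
S7: 2·1233 + 2·11 + 3·28 = 2572
S8: 2·1812 + 2·13 + 3·39 = 3767
S9: 2·4574 + 2·9 + 3·24 = 9238
S10: 2·847 + 2·24 + 3·7 = 1763
Lowest: S5 at 1262.

S5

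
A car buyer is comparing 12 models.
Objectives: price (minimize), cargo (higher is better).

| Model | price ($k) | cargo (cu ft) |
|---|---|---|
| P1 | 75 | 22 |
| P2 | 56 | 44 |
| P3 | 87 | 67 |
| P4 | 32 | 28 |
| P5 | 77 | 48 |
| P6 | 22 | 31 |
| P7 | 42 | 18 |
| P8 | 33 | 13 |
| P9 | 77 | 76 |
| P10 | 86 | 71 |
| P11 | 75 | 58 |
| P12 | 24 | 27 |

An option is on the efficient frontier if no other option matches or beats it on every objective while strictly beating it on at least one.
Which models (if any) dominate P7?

P4: price 32≤42, cargo 28≥18 — dominates P7.
P6: price 22≤42, cargo 31≥18 — dominates P7.
P12: price 24≤42, cargo 27≥18 — dominates P7.
Others (P1, P2, P3, P5, P8, P9, P10, P11) are each worse than P7 on at least one objective.

P4, P6, P12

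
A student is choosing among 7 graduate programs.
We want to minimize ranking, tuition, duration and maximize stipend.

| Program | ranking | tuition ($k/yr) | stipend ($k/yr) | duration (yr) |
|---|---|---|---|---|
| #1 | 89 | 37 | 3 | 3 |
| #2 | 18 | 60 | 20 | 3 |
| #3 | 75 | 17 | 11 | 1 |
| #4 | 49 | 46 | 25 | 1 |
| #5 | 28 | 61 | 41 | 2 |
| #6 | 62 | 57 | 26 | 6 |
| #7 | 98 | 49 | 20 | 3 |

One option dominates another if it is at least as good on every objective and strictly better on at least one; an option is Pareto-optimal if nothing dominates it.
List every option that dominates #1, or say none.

#3: ranking 75≤89, tuition 17≤37, stipend 11≥3, duration 1≤3 — dominates #1.
Others (#2, #4, #5, #6, #7) are each worse than #1 on at least one objective.

#3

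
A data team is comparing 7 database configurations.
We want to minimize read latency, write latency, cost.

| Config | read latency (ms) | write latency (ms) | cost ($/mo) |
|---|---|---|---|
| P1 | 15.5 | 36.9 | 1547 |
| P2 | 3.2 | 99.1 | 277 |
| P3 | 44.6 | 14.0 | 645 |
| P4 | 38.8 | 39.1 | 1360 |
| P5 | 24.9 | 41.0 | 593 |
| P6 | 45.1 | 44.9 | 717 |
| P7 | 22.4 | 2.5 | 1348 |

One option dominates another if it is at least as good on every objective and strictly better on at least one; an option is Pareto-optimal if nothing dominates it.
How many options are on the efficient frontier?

5

P1: not dominated.
P2: not dominated (best read latency).
P3: not dominated.
P4: dominated by P7 (read latency 22.4≤38.8, write latency 2.5≤39.1, cost 1348≤1360).
P5: not dominated.
P6: dominated by P3 (read latency 44.6≤45.1, write latency 14.0≤44.9, cost 645≤717).
P7: not dominated (best write latency).
Pareto-optimal: P1, P2, P3, P5, P7 → 5.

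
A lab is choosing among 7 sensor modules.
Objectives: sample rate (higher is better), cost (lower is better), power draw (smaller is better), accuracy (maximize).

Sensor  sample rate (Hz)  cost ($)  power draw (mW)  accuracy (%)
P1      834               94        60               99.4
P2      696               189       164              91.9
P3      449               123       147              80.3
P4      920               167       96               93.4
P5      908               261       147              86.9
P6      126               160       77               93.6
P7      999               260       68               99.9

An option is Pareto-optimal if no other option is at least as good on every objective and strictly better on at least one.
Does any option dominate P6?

P1 vs P6: sample rate 834≥126, cost 94≤160, power draw 60≤77, accuracy 99.4≥93.6 — P1 is at least as good on every objective and strictly better on at least one, so P1 dominates P6.

Yes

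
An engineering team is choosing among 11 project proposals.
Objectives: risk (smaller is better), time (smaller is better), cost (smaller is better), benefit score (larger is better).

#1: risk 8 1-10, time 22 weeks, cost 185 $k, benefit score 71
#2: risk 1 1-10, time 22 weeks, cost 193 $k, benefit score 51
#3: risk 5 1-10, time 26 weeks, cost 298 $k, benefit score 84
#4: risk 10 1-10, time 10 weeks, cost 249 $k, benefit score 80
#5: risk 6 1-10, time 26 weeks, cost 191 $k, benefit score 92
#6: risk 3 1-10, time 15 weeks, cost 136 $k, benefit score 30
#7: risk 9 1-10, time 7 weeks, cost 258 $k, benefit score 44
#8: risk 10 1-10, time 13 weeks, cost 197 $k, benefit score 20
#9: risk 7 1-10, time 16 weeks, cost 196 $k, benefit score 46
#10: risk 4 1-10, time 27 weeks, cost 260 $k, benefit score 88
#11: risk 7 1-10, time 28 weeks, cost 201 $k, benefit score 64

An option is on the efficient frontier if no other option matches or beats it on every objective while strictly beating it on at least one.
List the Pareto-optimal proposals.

#1, #2, #3, #4, #5, #6, #7, #8, #9, #10

#1: not dominated.
#2: not dominated (best risk).
#3: not dominated.
#4: not dominated.
#5: not dominated (best benefit score).
#6: not dominated (best cost).
#7: not dominated (best time).
#8: not dominated.
#9: not dominated.
#10: not dominated.
#11: dominated by #5 (risk 6≤7, time 26≤28, cost 191≤201, benefit score 92≥64).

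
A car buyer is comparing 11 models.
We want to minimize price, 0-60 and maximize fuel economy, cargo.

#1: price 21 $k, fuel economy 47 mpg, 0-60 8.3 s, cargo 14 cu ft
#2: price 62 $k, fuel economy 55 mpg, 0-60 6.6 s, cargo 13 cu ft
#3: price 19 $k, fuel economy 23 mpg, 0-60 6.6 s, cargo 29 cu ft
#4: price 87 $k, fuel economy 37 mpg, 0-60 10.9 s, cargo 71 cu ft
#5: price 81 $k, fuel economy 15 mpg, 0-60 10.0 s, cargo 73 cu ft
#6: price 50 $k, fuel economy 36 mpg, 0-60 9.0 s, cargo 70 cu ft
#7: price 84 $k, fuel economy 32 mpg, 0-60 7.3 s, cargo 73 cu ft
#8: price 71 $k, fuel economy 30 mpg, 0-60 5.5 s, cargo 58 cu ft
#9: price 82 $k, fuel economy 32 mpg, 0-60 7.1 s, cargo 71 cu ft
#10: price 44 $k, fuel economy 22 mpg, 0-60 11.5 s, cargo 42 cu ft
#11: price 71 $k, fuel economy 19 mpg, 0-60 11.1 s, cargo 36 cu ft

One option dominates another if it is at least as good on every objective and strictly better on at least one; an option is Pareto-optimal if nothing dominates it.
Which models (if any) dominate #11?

#6, #8

#6: price 50≤71, fuel economy 36≥19, 0-60 9.0≤11.1, cargo 70≥36 — dominates #11.
#8: price 71≤71, fuel economy 30≥19, 0-60 5.5≤11.1, cargo 58≥36 — dominates #11.
Others (#1, #2, #3, #4, #5, #7, #9, #10) are each worse than #11 on at least one objective.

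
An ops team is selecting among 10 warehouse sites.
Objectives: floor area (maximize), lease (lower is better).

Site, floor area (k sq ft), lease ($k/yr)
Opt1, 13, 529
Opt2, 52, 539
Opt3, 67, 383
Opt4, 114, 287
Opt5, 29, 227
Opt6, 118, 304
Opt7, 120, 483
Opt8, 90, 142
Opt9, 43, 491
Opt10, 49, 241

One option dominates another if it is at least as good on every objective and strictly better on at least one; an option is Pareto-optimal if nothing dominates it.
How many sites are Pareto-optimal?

4

Opt1: dominated by Opt3 (floor area 67≥13, lease 383≤529).
Opt2: dominated by Opt3 (floor area 67≥52, lease 383≤539).
Opt3: dominated by Opt4 (floor area 114≥67, lease 287≤383).
Opt4: not dominated.
Opt5: dominated by Opt8 (floor area 90≥29, lease 142≤227).
Opt6: not dominated.
Opt7: not dominated (best floor area).
Opt8: not dominated (best lease).
Opt9: dominated by Opt3 (floor area 67≥43, lease 383≤491).
Opt10: dominated by Opt8 (floor area 90≥49, lease 142≤241).
Pareto-optimal: Opt4, Opt6, Opt7, Opt8 → 4.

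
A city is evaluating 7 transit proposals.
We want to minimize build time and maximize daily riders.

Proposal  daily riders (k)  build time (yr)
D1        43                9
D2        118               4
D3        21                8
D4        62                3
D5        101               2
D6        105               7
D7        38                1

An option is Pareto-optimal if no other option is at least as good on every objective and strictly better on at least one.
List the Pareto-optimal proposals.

D1: dominated by D2 (daily riders 118≥43, build time 4≤9).
D2: not dominated (best daily riders).
D3: dominated by D2 (daily riders 118≥21, build time 4≤8).
D4: dominated by D5 (daily riders 101≥62, build time 2≤3).
D5: not dominated.
D6: dominated by D2 (daily riders 118≥105, build time 4≤7).
D7: not dominated (best build time).

D2, D5, D7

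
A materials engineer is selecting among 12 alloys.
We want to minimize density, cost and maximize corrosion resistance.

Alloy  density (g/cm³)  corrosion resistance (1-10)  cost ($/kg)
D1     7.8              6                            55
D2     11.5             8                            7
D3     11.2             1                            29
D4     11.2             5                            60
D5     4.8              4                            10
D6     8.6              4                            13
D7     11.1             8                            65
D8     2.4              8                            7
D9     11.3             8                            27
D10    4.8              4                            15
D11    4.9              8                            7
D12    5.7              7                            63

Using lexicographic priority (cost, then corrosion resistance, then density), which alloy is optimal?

D8

First minimize cost: best is 7, kept {D2, D8, D11}.
Then maximize corrosion resistance: best is 8, kept {D2, D8, D11}.
Then minimize density: best is 2.4, kept {D8}.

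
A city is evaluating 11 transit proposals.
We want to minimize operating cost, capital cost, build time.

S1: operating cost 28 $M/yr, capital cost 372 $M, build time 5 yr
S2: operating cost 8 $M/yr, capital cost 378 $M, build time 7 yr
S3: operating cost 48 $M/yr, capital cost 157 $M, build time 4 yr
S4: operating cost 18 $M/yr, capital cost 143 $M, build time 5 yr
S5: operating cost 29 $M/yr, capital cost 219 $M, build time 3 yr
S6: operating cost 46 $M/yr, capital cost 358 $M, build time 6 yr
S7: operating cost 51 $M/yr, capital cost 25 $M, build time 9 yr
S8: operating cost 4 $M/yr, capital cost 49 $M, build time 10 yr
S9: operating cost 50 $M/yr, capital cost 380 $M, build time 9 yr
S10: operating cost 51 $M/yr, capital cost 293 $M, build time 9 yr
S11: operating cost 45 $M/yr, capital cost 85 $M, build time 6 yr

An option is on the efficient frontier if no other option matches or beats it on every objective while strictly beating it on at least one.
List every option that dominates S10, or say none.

S3, S4, S5, S7, S11

S3: operating cost 48≤51, capital cost 157≤293, build time 4≤9 — dominates S10.
S4: operating cost 18≤51, capital cost 143≤293, build time 5≤9 — dominates S10.
S5: operating cost 29≤51, capital cost 219≤293, build time 3≤9 — dominates S10.
S7: operating cost 51≤51, capital cost 25≤293, build time 9≤9 — dominates S10.
S11: operating cost 45≤51, capital cost 85≤293, build time 6≤9 — dominates S10.
Others (S1, S2, S6, S8, S9) are each worse than S10 on at least one objective.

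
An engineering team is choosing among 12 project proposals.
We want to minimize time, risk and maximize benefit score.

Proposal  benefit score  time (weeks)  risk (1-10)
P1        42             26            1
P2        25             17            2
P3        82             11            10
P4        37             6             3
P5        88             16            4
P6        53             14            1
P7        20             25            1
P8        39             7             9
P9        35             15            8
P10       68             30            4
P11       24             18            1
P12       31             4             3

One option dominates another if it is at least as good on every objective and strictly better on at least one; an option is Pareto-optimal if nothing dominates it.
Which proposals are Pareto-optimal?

P3, P4, P5, P6, P8, P12

P1: dominated by P6 (benefit score 53≥42, time 14≤26, risk 1≤1).
P2: dominated by P6 (benefit score 53≥25, time 14≤17, risk 1≤2).
P3: not dominated.
P4: not dominated.
P5: not dominated (best benefit score).
P6: not dominated.
P7: dominated by P6 (benefit score 53≥20, time 14≤25, risk 1≤1).
P8: not dominated.
P9: dominated by P4 (benefit score 37≥35, time 6≤15, risk 3≤8).
P10: dominated by P5 (benefit score 88≥68, time 16≤30, risk 4≤4).
P11: dominated by P6 (benefit score 53≥24, time 14≤18, risk 1≤1).
P12: not dominated (best time).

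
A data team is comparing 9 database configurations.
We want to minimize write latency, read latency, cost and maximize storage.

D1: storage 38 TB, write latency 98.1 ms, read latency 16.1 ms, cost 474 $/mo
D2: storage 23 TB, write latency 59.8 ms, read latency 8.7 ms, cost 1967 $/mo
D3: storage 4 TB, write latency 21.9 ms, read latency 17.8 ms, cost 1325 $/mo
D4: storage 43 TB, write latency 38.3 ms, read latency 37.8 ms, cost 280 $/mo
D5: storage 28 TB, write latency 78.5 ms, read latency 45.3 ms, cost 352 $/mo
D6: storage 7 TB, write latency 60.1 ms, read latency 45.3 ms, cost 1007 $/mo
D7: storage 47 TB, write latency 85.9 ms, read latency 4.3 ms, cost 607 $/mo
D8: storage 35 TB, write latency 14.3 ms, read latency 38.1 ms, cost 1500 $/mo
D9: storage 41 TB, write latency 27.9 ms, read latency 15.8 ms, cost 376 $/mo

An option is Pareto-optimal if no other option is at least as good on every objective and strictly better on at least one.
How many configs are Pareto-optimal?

D1: dominated by D9 (storage 41≥38, write latency 27.9≤98.1, read latency 15.8≤16.1, cost 376≤474).
D2: not dominated.
D3: not dominated.
D4: not dominated (best cost).
D5: dominated by D4 (storage 43≥28, write latency 38.3≤78.5, read latency 37.8≤45.3, cost 280≤352).
D6: dominated by D4 (storage 43≥7, write latency 38.3≤60.1, read latency 37.8≤45.3, cost 280≤1007).
D7: not dominated (best storage).
D8: not dominated (best write latency).
D9: not dominated.
Pareto-optimal: D2, D3, D4, D7, D8, D9 → 6.

6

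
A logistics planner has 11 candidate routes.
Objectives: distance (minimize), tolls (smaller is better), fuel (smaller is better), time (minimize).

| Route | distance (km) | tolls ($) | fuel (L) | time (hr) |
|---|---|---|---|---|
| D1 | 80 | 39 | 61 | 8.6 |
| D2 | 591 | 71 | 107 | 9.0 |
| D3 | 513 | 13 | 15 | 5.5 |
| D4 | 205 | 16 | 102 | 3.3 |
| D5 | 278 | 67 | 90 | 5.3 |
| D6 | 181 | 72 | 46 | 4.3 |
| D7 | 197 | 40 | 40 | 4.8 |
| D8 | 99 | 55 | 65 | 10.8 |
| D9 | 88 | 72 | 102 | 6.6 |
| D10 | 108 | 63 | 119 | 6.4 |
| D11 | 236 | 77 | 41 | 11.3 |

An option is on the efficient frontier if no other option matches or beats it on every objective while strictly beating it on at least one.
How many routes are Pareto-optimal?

7

D1: not dominated (best distance).
D2: dominated by D1 (distance 80≤591, tolls 39≤71, fuel 61≤107, time 8.6≤9.0).
D3: not dominated (best tolls).
D4: not dominated (best time).
D5: dominated by D7 (distance 197≤278, tolls 40≤67, fuel 40≤90, time 4.8≤5.3).
D6: not dominated.
D7: not dominated.
D8: dominated by D1 (distance 80≤99, tolls 39≤55, fuel 61≤65, time 8.6≤10.8).
D9: not dominated.
D10: not dominated.
D11: dominated by D7 (distance 197≤236, tolls 40≤77, fuel 40≤41, time 4.8≤11.3).
Pareto-optimal: D1, D3, D4, D6, D7, D9, D10 → 7.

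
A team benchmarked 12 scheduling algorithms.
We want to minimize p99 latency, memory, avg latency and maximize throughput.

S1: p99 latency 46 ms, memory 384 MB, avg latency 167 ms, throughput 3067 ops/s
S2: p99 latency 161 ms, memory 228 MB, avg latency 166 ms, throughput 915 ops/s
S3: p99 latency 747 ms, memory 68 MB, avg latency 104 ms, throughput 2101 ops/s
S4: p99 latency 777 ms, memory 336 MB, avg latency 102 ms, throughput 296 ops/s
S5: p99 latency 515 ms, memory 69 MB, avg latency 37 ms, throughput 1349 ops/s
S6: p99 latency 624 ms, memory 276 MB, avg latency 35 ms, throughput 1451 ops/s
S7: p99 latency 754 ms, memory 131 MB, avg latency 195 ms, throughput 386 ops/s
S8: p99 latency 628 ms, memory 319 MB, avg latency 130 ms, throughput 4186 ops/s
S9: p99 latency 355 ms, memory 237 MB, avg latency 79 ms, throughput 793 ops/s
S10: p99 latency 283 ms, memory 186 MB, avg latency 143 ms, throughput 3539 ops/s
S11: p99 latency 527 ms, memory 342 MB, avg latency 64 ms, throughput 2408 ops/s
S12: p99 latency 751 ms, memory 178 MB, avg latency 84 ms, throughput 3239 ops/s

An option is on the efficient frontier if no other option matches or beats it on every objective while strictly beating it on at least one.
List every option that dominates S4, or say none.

S5: p99 latency 515≤777, memory 69≤336, avg latency 37≤102, throughput 1349≥296 — dominates S4.
S6: p99 latency 624≤777, memory 276≤336, avg latency 35≤102, throughput 1451≥296 — dominates S4.
S9: p99 latency 355≤777, memory 237≤336, avg latency 79≤102, throughput 793≥296 — dominates S4.
S12: p99 latency 751≤777, memory 178≤336, avg latency 84≤102, throughput 3239≥296 — dominates S4.
Others (S1, S2, S3, S7, S8, S10, S11) are each worse than S4 on at least one objective.

S5, S6, S9, S12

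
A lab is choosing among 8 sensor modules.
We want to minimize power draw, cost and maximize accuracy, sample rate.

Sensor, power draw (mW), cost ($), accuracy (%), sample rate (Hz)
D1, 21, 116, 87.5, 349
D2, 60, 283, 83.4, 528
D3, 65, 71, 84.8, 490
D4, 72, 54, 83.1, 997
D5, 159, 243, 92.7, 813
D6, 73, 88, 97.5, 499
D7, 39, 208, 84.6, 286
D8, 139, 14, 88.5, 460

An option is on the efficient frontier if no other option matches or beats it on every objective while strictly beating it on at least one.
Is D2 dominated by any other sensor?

D1: worse on sample rate (349 vs 528).
D3: worse on power draw (65 vs 60).
D4: worse on power draw (72 vs 60).
D5: worse on power draw (159 vs 60).
D6: worse on power draw (73 vs 60).
D7: worse on sample rate (286 vs 528).
D8: worse on power draw (139 vs 60).
No option is at least as good as D2 on every objective and strictly better on one.

No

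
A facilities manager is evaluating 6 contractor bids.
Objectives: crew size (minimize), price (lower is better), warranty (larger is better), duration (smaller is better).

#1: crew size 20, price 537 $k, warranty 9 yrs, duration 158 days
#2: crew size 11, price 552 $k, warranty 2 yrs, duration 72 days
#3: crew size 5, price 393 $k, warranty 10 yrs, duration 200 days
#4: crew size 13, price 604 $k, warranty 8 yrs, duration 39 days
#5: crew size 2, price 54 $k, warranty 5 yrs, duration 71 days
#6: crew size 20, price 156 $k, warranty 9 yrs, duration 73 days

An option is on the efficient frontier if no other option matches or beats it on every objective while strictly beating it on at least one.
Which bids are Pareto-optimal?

#1: dominated by #6 (crew size 20≤20, price 156≤537, warranty 9≥9, duration 73≤158).
#2: dominated by #5 (crew size 2≤11, price 54≤552, warranty 5≥2, duration 71≤72).
#3: not dominated (best warranty).
#4: not dominated (best duration).
#5: not dominated (best crew size).
#6: not dominated.

#3, #4, #5, #6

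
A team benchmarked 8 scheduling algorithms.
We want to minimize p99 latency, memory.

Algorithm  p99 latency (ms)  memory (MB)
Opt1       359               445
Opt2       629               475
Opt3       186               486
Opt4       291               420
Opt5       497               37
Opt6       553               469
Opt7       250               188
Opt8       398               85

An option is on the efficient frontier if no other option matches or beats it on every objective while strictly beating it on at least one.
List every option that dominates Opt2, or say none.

Opt1: p99 latency 359≤629, memory 445≤475 — dominates Opt2.
Opt4: p99 latency 291≤629, memory 420≤475 — dominates Opt2.
Opt5: p99 latency 497≤629, memory 37≤475 — dominates Opt2.
Opt6: p99 latency 553≤629, memory 469≤475 — dominates Opt2.
Opt7: p99 latency 250≤629, memory 188≤475 — dominates Opt2.
Opt8: p99 latency 398≤629, memory 85≤475 — dominates Opt2.
Others (Opt3) are each worse than Opt2 on at least one objective.

Opt1, Opt4, Opt5, Opt6, Opt7, Opt8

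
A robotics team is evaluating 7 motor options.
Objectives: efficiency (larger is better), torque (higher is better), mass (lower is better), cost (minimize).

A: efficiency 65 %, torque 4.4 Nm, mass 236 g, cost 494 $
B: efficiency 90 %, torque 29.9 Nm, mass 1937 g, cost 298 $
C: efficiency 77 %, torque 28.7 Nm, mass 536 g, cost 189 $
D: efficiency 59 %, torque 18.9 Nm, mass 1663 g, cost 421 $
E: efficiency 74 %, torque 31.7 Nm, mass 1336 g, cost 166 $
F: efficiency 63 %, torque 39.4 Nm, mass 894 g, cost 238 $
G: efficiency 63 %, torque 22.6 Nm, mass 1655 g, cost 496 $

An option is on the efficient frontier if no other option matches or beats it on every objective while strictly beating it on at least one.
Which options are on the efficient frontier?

A: not dominated (best mass).
B: not dominated (best efficiency).
C: not dominated.
D: dominated by C (efficiency 77≥59, torque 28.7≥18.9, mass 536≤1663, cost 189≤421).
E: not dominated (best cost).
F: not dominated (best torque).
G: dominated by C (efficiency 77≥63, torque 28.7≥22.6, mass 536≤1655, cost 189≤496).

A, B, C, E, F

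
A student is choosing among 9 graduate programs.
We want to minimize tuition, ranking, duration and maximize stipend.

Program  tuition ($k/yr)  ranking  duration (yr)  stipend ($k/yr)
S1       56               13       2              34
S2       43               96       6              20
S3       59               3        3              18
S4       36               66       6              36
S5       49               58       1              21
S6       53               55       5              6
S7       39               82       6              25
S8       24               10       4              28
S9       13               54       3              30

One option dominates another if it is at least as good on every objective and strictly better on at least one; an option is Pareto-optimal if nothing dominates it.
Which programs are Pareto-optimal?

S1: not dominated.
S2: dominated by S4 (tuition 36≤43, ranking 66≤96, duration 6≤6, stipend 36≥20).
S3: not dominated (best ranking).
S4: not dominated (best stipend).
S5: not dominated (best duration).
S6: dominated by S8 (tuition 24≤53, ranking 10≤55, duration 4≤5, stipend 28≥6).
S7: dominated by S4 (tuition 36≤39, ranking 66≤82, duration 6≤6, stipend 36≥25).
S8: not dominated.
S9: not dominated (best tuition).

S1, S3, S4, S5, S8, S9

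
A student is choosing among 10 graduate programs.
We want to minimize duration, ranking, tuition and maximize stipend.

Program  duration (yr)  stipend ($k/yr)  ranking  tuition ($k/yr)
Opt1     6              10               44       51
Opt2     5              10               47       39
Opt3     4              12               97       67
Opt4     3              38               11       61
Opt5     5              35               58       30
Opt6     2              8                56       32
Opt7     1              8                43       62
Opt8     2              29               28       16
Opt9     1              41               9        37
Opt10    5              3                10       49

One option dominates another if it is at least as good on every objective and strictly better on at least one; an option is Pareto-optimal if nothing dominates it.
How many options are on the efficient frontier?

3

Opt1: dominated by Opt8 (duration 2≤6, stipend 29≥10, ranking 28≤44, tuition 16≤51).
Opt2: dominated by Opt8 (duration 2≤5, stipend 29≥10, ranking 28≤47, tuition 16≤39).
Opt3: dominated by Opt4 (duration 3≤4, stipend 38≥12, ranking 11≤97, tuition 61≤67).
Opt4: dominated by Opt9 (duration 1≤3, stipend 41≥38, ranking 9≤11, tuition 37≤61).
Opt5: not dominated.
Opt6: dominated by Opt8 (duration 2≤2, stipend 29≥8, ranking 28≤56, tuition 16≤32).
Opt7: dominated by Opt9 (duration 1≤1, stipend 41≥8, ranking 9≤43, tuition 37≤62).
Opt8: not dominated (best tuition).
Opt9: not dominated (best stipend).
Opt10: dominated by Opt9 (duration 1≤5, stipend 41≥3, ranking 9≤10, tuition 37≤49).
Pareto-optimal: Opt5, Opt8, Opt9 → 3.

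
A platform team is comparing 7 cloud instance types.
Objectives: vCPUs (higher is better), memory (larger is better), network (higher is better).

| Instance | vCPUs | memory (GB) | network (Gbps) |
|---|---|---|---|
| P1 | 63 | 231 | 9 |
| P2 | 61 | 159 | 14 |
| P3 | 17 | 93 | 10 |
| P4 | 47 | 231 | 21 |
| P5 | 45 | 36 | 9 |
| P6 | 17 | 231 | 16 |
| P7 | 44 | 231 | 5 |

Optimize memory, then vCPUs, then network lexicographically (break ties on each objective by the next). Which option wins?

First maximize memory: best is 231, kept {P1, P4, P6, P7}.
Then maximize vCPUs: best is 63, kept {P1}.

P1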